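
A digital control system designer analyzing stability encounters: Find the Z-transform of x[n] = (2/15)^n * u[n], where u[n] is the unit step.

The Z-transform of a^n * u[n] is z/(z-a) for |z| > |a|.
Here a = 2/15, so X(z) = z/(z - (2/15)) = 15z/(15z - 2)
ROC: |z| > 2/15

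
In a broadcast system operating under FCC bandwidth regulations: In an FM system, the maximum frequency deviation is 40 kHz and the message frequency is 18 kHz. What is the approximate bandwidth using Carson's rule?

Carson's rule: BW = 2*(delta_f + f_m)
= 2*(40 + 18) kHz = 116 kHz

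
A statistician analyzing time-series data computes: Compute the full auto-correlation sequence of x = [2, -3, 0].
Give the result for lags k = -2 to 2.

r_xx[k] = sum_m x[m]*x[m+k], indexed from 0, for k = -2 to 2:
  r_xx[-2] = x[2]*x[0] = 0
  r_xx[-1] = x[1]*x[0] + x[2]*x[1] = -6
  r_xx[0] = x[0]*x[0] + x[1]*x[1] + x[2]*x[2] = 13
  r_xx[1] = x[0]*x[1] + x[1]*x[2] = -6
  r_xx[2] = x[0]*x[2] = 0
r_xx = [0, -6, 13, -6, 0]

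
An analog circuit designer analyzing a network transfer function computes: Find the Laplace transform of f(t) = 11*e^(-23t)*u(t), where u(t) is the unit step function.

Standard Laplace transform pair:
e^(-at)*u(t) <-> 1/(s+a)
With a = 23: L{11*e^(-23t)*u(t)} = 11/(s+23), ROC: Re(s) > -23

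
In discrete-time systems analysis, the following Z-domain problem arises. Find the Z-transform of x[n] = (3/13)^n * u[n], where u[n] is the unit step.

The Z-transform of a^n * u[n] is z/(z-a) for |z| > |a|.
Here a = 3/13, so X(z) = z/(z - (3/13)) = 13z/(13z - 3)
ROC: |z| > 3/13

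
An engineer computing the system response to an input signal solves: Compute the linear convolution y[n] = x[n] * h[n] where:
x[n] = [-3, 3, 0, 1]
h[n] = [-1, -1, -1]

y[n] = sum_k x[k]*h[n-k]. Output length = len(x) + len(h) - 1 = 4 + 3 - 1 = 6.
y[0] = -3*-1 = 3
y[1] = 3*-1 + -3*-1 = 0
y[2] = 0*-1 + 3*-1 + -3*-1 = 0
y[3] = 1*-1 + 0*-1 + 3*-1 = -4
y[4] = 1*-1 + 0*-1 = -1
y[5] = 1*-1 = -1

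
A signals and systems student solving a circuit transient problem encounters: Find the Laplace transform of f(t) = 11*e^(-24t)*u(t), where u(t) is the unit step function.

Standard Laplace transform pair:
e^(-at)*u(t) <-> 1/(s+a)
With a = 24: L{11*e^(-24t)*u(t)} = 11/(s+24), ROC: Re(s) > -24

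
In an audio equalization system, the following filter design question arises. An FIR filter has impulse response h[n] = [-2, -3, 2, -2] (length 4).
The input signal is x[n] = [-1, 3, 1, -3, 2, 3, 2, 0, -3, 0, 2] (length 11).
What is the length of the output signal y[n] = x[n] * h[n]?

For linear convolution, the output length is:
len(y) = len(x) + len(h) - 1 = 11 + 4 - 1 = 14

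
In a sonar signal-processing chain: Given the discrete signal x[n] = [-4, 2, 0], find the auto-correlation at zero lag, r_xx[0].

The auto-correlation at zero lag r_xx[0] equals the signal energy.
r_xx[0] = sum of x[n]^2 = (-4)^2 + 2^2 + 0^2
= 16 + 4 + 0 = 20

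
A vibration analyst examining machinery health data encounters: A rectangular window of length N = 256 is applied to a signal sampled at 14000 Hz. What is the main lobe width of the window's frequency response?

For a rectangular window of length N,
the main lobe width in frequency is 2*f_s/N.
= 2*14000/256 = 875/8 Hz
This determines the minimum frequency separation for resolving two sinusoids.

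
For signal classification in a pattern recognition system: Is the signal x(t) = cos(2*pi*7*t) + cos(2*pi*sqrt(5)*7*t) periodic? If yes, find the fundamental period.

f1 = 7 Hz, f2 = 7*sqrt(5) Hz
Ratio f2/f1 = sqrt(5), which is irrational.
Since the frequency ratio is irrational, no common period exists.
The signal is not periodic.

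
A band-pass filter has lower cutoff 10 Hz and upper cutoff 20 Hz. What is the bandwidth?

Bandwidth = f_high - f_low
= 20 Hz - 10 Hz = 10 Hz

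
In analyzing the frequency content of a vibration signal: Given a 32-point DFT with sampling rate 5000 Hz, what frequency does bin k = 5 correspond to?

The frequency of DFT bin k is: f_k = k * f_s / N
f_5 = 5 * 5000 / 32 = 3125/4 Hz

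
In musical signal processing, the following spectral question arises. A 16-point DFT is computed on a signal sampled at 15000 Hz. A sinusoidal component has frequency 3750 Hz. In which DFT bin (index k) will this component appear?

DFT frequency resolution = f_s/N = 15000/16 = 1875/2 Hz
Bin index k = f_signal / resolution = 3750 / 1875/2 = 4
The signal frequency 3750 Hz falls in DFT bin k = 4.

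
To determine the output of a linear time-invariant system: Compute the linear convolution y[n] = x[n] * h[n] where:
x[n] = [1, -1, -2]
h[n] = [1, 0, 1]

y[n] = sum_k x[k]*h[n-k]. Output length = len(x) + len(h) - 1 = 3 + 3 - 1 = 5.
y[0] = 1*1 = 1
y[1] = -1*1 + 1*0 = -1
y[2] = -2*1 + -1*0 + 1*1 = -1
y[3] = -2*0 + -1*1 = -1
y[4] = -2*1 = -2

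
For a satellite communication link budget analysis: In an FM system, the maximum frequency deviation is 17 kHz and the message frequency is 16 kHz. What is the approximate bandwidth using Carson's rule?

Carson's rule: BW = 2*(delta_f + f_m)
= 2*(17 + 16) kHz = 66 kHz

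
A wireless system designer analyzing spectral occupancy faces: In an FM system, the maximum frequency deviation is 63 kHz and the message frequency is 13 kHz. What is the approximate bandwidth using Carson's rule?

Carson's rule: BW = 2*(delta_f + f_m)
= 2*(63 + 13) kHz = 152 kHz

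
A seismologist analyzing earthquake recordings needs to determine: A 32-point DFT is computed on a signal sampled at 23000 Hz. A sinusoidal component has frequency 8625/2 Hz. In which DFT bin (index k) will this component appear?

DFT frequency resolution = f_s/N = 23000/32 = 2875/4 Hz
Bin index k = f_signal / resolution = 8625/2 / 2875/4 = 6
The signal frequency 8625/2 Hz falls in DFT bin k = 6.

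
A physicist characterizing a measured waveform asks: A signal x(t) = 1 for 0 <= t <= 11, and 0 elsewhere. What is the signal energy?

Energy = integral of |x(t)|^2 dt over the signal duration
= 1^2 * 11 = 1 * 11 = 11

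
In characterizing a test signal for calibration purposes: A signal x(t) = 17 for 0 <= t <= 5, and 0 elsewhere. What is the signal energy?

Energy = integral of |x(t)|^2 dt over the signal duration
= 17^2 * 5 = 289 * 5 = 1445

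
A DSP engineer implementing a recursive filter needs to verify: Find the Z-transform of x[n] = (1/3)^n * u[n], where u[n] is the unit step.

The Z-transform of a^n * u[n] is z/(z-a) for |z| > |a|.
Here a = 1/3, so X(z) = z/(z - (1/3)) = 3z/(3z - 1)
ROC: |z| > 1/3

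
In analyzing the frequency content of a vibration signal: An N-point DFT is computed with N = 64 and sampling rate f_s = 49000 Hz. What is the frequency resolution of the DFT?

DFT frequency resolution = f_s / N
= 49000 / 64 = 6125/8 Hz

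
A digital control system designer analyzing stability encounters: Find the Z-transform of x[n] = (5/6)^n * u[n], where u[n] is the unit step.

The Z-transform of a^n * u[n] is z/(z-a) for |z| > |a|.
Here a = 5/6, so X(z) = z/(z - (5/6)) = 6z/(6z - 5)
ROC: |z| > 5/6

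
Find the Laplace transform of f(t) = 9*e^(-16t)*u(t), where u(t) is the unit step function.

Standard Laplace transform pair:
e^(-at)*u(t) <-> 1/(s+a)
With a = 16: L{9*e^(-16t)*u(t)} = 9/(s+16), ROC: Re(s) > -16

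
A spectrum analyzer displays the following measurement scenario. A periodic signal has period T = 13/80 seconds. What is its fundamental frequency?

The fundamental frequency is the reciprocal of the period.
f = 1/T = 1/(13/80) = 80/13 Hz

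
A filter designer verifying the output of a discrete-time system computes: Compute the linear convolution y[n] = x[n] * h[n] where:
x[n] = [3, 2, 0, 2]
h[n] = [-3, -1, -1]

y[n] = sum_k x[k]*h[n-k]. Output length = len(x) + len(h) - 1 = 4 + 3 - 1 = 6.
y[0] = 3*-3 = -9
y[1] = 2*-3 + 3*-1 = -9
y[2] = 0*-3 + 2*-1 + 3*-1 = -5
y[3] = 2*-3 + 0*-1 + 2*-1 = -8
y[4] = 2*-1 + 0*-1 = -2
y[5] = 2*-1 = -2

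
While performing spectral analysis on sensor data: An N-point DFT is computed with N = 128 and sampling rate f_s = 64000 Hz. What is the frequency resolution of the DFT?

DFT frequency resolution = f_s / N
= 64000 / 128 = 500 Hz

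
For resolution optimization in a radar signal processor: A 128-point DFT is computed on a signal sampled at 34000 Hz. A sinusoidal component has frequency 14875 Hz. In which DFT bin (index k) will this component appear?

DFT frequency resolution = f_s/N = 34000/128 = 2125/8 Hz
Bin index k = f_signal / resolution = 14875 / 2125/8 = 56
The signal frequency 14875 Hz falls in DFT bin k = 56.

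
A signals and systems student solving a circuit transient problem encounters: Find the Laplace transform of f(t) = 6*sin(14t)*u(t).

Standard pair: sin(wt)*u(t) <-> w/(s^2+w^2)
With w = 14: L{6*sin(14t)*u(t)} = 84/(s^2+196)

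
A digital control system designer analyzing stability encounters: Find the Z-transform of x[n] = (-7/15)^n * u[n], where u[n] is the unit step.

The Z-transform of a^n * u[n] is z/(z-a) for |z| > |a|.
Here a = -7/15, so X(z) = z/(z - (-7/15)) = 15z/(15z + 7)
ROC: |z| > 7/15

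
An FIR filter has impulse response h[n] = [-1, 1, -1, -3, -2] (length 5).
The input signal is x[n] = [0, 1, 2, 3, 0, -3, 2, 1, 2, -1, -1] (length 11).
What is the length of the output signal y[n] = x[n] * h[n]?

For linear convolution, the output length is:
len(y) = len(x) + len(h) - 1 = 11 + 5 - 1 = 15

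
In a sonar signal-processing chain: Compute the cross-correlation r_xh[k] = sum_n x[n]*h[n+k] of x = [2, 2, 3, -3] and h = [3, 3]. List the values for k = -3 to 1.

Both sequences indexed from 0 and zero outside their support.
Lags with overlap: k = -3 to 1.
  r_xh[-3] = x[3]*h[0] = -9
  r_xh[-2] = x[2]*h[0] + x[3]*h[1] = 0
  r_xh[-1] = x[1]*h[0] + x[2]*h[1] = 15
  r_xh[0] = x[0]*h[0] + x[1]*h[1] = 12
  r_xh[1] = x[0]*h[1] = 6
r_xh = [-9, 0, 15, 12, 6] (for k = -3, ..., 1)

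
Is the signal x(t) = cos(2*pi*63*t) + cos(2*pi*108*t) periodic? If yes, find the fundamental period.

f1 = 63 Hz, f2 = 108 Hz
Period T1 = 1/63, T2 = 1/108
Ratio T1/T2 = 108/63, which is rational.
The signal is periodic with fundamental period T = 1/GCD(63,108) = 1/9 s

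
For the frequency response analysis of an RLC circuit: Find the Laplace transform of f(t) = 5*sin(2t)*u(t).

Standard pair: sin(wt)*u(t) <-> w/(s^2+w^2)
With w = 2: L{5*sin(2t)*u(t)} = 10/(s^2+4)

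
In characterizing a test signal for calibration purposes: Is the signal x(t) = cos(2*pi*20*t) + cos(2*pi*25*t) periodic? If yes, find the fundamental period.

f1 = 20 Hz, f2 = 25 Hz
Period T1 = 1/20, T2 = 1/25
Ratio T1/T2 = 25/20, which is rational.
The signal is periodic with fundamental period T = 1/GCD(20,25) = 1/5 s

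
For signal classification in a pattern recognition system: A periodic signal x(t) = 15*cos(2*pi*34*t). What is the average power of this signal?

Average power of A*cos(wt) is A^2/2.
P = 15^2 / 2 = 225/2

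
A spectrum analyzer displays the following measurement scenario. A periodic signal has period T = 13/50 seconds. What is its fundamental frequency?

The fundamental frequency is the reciprocal of the period.
f = 1/T = 1/(13/50) = 50/13 Hz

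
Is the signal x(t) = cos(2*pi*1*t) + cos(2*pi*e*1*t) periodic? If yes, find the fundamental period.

f1 = 1 Hz, f2 = 1*e Hz
Ratio f2/f1 = e, which is irrational.
Since the frequency ratio is irrational, no common period exists.
The signal is not periodic.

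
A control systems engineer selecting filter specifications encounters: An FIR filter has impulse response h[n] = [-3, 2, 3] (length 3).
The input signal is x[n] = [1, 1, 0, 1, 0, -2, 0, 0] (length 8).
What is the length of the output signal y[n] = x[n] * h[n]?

For linear convolution, the output length is:
len(y) = len(x) + len(h) - 1 = 8 + 3 - 1 = 10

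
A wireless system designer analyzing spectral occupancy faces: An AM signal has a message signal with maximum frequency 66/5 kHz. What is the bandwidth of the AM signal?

In AM (double-sideband), the bandwidth is twice the message frequency.
BW = 2 * f_m = 2 * 66/5 kHz = 132/5 kHz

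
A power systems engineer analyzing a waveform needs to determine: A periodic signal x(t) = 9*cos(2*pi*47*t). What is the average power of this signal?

Average power of A*cos(wt) is A^2/2.
P = 9^2 / 2 = 81/2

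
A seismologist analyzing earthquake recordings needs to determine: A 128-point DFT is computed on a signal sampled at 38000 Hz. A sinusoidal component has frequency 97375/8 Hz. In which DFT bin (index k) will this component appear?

DFT frequency resolution = f_s/N = 38000/128 = 2375/8 Hz
Bin index k = f_signal / resolution = 97375/8 / 2375/8 = 41
The signal frequency 97375/8 Hz falls in DFT bin k = 41.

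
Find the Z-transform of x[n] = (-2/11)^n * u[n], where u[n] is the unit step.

The Z-transform of a^n * u[n] is z/(z-a) for |z| > |a|.
Here a = -2/11, so X(z) = z/(z - (-2/11)) = 11z/(11z + 2)
ROC: |z| > 2/11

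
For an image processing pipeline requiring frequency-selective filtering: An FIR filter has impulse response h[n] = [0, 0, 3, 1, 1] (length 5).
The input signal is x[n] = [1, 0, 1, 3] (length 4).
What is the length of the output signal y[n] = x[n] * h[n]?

For linear convolution, the output length is:
len(y) = len(x) + len(h) - 1 = 4 + 5 - 1 = 8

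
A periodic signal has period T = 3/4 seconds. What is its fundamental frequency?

The fundamental frequency is the reciprocal of the period.
f = 1/T = 1/(3/4) = 4/3 Hz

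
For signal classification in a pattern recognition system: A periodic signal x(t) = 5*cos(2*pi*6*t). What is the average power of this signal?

Average power of A*cos(wt) is A^2/2.
P = 5^2 / 2 = 25/2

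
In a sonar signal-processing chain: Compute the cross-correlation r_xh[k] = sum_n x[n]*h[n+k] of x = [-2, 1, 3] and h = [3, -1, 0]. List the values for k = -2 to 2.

Both sequences indexed from 0 and zero outside their support.
Lags with overlap: k = -2 to 2.
  r_xh[-2] = x[2]*h[0] = 9
  r_xh[-1] = x[1]*h[0] + x[2]*h[1] = 0
  r_xh[0] = x[0]*h[0] + x[1]*h[1] + x[2]*h[2] = -7
  r_xh[1] = x[0]*h[1] + x[1]*h[2] = 2
  r_xh[2] = x[0]*h[2] = 0
r_xh = [9, 0, -7, 2, 0] (for k = -2, ..., 2)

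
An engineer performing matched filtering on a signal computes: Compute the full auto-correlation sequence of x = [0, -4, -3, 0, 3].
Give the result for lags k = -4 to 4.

r_xx[k] = sum_m x[m]*x[m+k], indexed from 0, for k = -4 to 4:
  r_xx[-4] = x[4]*x[0] = 0
  r_xx[-3] = x[3]*x[0] + x[4]*x[1] = -12
  r_xx[-2] = x[2]*x[0] + x[3]*x[1] + x[4]*x[2] = -9
  r_xx[-1] = x[1]*x[0] + x[2]*x[1] + x[3]*x[2] + x[4]*x[3] = 12
  r_xx[0] = x[0]*x[0] + x[1]*x[1] + x[2]*x[2] + x[3]*x[3] + x[4]*x[4] = 34
  r_xx[1] = x[0]*x[1] + x[1]*x[2] + x[2]*x[3] + x[3]*x[4] = 12
  r_xx[2] = x[0]*x[2] + x[1]*x[3] + x[2]*x[4] = -9
  r_xx[3] = x[0]*x[3] + x[1]*x[4] = -12
  r_xx[4] = x[0]*x[4] = 0
r_xx = [0, -12, -9, 12, 34, 12, -9, -12, 0]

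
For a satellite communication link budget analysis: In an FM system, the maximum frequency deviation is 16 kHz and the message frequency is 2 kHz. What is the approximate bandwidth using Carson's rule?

Carson's rule: BW = 2*(delta_f + f_m)
= 2*(16 + 2) kHz = 36 kHz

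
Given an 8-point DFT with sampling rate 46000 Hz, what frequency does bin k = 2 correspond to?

The frequency of DFT bin k is: f_k = k * f_s / N
f_2 = 2 * 46000 / 8 = 11500 Hz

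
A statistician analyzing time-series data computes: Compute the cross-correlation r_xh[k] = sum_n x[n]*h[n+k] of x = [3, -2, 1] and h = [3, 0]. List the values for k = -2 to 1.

Both sequences indexed from 0 and zero outside their support.
Lags with overlap: k = -2 to 1.
  r_xh[-2] = x[2]*h[0] = 3
  r_xh[-1] = x[1]*h[0] + x[2]*h[1] = -6
  r_xh[0] = x[0]*h[0] + x[1]*h[1] = 9
  r_xh[1] = x[0]*h[1] = 0
r_xh = [3, -6, 9, 0] (for k = -2, ..., 1)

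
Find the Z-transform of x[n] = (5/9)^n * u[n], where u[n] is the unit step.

The Z-transform of a^n * u[n] is z/(z-a) for |z| > |a|.
Here a = 5/9, so X(z) = z/(z - (5/9)) = 9z/(9z - 5)
ROC: |z| > 5/9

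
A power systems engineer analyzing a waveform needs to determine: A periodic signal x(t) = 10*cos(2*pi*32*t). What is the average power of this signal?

Average power of A*cos(wt) is A^2/2.
P = 10^2 / 2 = 100/2 = 50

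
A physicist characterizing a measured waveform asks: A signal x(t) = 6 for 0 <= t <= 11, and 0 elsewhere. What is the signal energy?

Energy = integral of |x(t)|^2 dt over the signal duration
= 6^2 * 11 = 36 * 11 = 396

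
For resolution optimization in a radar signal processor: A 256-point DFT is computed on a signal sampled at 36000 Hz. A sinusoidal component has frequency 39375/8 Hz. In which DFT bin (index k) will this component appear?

DFT frequency resolution = f_s/N = 36000/256 = 1125/8 Hz
Bin index k = f_signal / resolution = 39375/8 / 1125/8 = 35
The signal frequency 39375/8 Hz falls in DFT bin k = 35.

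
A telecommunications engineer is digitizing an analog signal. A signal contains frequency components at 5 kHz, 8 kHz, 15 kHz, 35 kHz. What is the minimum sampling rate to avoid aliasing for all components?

The highest frequency component is f_max = 35 kHz.
Nyquist rate = 2 * f_max = 2 * 35 kHz = 70 kHz.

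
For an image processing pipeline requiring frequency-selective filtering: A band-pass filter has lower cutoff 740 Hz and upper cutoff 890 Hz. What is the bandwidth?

Bandwidth = f_high - f_low
= 890 Hz - 740 Hz = 150 Hz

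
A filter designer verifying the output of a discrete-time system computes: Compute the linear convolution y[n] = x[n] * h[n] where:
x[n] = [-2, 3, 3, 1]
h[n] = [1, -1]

y[n] = sum_k x[k]*h[n-k]. Output length = len(x) + len(h) - 1 = 4 + 2 - 1 = 5.
y[0] = -2*1 = -2
y[1] = 3*1 + -2*-1 = 5
y[2] = 3*1 + 3*-1 = 0
y[3] = 1*1 + 3*-1 = -2
y[4] = 1*-1 = -1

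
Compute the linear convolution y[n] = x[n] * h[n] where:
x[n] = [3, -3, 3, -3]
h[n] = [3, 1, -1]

y[n] = sum_k x[k]*h[n-k]. Output length = len(x) + len(h) - 1 = 4 + 3 - 1 = 6.
y[0] = 3*3 = 9
y[1] = -3*3 + 3*1 = -6
y[2] = 3*3 + -3*1 + 3*-1 = 3
y[3] = -3*3 + 3*1 + -3*-1 = -3
y[4] = -3*1 + 3*-1 = -6
y[5] = -3*-1 = 3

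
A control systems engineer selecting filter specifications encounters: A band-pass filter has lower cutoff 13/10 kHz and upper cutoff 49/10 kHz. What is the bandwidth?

Bandwidth = f_high - f_low
= 49/10 kHz - 13/10 kHz = 18/5 kHz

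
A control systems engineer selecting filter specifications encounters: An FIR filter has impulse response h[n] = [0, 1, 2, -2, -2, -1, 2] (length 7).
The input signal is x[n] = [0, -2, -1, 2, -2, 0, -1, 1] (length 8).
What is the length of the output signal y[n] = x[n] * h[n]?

For linear convolution, the output length is:
len(y) = len(x) + len(h) - 1 = 8 + 7 - 1 = 14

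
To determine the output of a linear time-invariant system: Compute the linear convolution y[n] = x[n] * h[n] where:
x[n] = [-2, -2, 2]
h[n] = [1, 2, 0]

y[n] = sum_k x[k]*h[n-k]. Output length = len(x) + len(h) - 1 = 3 + 3 - 1 = 5.
y[0] = -2*1 = -2
y[1] = -2*1 + -2*2 = -6
y[2] = 2*1 + -2*2 + -2*0 = -2
y[3] = 2*2 + -2*0 = 4
y[4] = 2*0 = 0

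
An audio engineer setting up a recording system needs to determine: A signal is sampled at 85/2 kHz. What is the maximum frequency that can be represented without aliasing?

The maximum frequency that can be represented without aliasing
is the Nyquist frequency: f_max = f_s / 2 = 85/2 kHz / 2 = 85/4 kHz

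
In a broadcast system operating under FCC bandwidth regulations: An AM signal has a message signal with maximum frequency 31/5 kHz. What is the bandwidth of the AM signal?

In AM (double-sideband), the bandwidth is twice the message frequency.
BW = 2 * f_m = 2 * 31/5 kHz = 62/5 kHz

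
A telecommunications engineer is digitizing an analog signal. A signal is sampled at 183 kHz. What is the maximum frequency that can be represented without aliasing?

The maximum frequency that can be represented without aliasing
is the Nyquist frequency: f_max = f_s / 2 = 183 kHz / 2 = 183/2 kHz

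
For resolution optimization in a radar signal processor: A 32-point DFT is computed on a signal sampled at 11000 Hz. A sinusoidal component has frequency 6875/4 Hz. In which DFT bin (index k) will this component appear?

DFT frequency resolution = f_s/N = 11000/32 = 1375/4 Hz
Bin index k = f_signal / resolution = 6875/4 / 1375/4 = 5
The signal frequency 6875/4 Hz falls in DFT bin k = 5.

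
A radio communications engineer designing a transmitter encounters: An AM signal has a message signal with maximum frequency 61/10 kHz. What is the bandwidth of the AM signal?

In AM (double-sideband), the bandwidth is twice the message frequency.
BW = 2 * f_m = 2 * 61/10 kHz = 61/5 kHz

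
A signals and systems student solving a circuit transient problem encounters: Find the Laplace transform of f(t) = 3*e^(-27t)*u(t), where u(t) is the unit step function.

Standard Laplace transform pair:
e^(-at)*u(t) <-> 1/(s+a)
With a = 27: L{3*e^(-27t)*u(t)} = 3/(s+27), ROC: Re(s) > -27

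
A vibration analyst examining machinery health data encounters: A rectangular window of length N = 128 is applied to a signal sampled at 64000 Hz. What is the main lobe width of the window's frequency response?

For a rectangular window of length N,
the main lobe width in frequency is 2*f_s/N.
= 2*64000/128 = 1000 Hz
This determines the minimum frequency separation for resolving two sinusoids.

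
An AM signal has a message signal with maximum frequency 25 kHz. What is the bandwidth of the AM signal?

In AM (double-sideband), the bandwidth is twice the message frequency.
BW = 2 * f_m = 2 * 25 kHz = 50 kHz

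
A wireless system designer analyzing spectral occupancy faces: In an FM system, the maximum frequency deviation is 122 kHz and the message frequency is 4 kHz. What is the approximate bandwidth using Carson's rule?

Carson's rule: BW = 2*(delta_f + f_m)
= 2*(122 + 4) kHz = 252 kHz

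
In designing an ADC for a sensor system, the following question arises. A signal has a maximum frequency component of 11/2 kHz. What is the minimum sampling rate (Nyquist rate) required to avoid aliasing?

By the Nyquist-Shannon sampling theorem,
the minimum sampling rate (Nyquist rate) must be at least 2 * f_max.
Nyquist rate = 2 * 11/2 kHz = 11 kHz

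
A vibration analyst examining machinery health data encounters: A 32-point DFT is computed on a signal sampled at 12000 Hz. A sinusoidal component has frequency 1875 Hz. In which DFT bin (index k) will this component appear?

DFT frequency resolution = f_s/N = 12000/32 = 375 Hz
Bin index k = f_signal / resolution = 1875 / 375 = 5
The signal frequency 1875 Hz falls in DFT bin k = 5.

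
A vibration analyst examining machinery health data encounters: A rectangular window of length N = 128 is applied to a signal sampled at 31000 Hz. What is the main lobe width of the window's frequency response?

For a rectangular window of length N,
the main lobe width in frequency is 2*f_s/N.
= 2*31000/128 = 3875/8 Hz
This determines the minimum frequency separation for resolving two sinusoids.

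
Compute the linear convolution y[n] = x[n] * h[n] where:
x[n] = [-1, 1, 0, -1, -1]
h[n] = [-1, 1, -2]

y[n] = sum_k x[k]*h[n-k]. Output length = len(x) + len(h) - 1 = 5 + 3 - 1 = 7.
y[0] = -1*-1 = 1
y[1] = 1*-1 + -1*1 = -2
y[2] = 0*-1 + 1*1 + -1*-2 = 3
y[3] = -1*-1 + 0*1 + 1*-2 = -1
y[4] = -1*-1 + -1*1 + 0*-2 = 0
y[5] = -1*1 + -1*-2 = 1
y[6] = -1*-2 = 2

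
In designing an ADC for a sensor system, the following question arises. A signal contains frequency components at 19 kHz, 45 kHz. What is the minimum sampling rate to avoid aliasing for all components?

The highest frequency component is f_max = 45 kHz.
Nyquist rate = 2 * f_max = 2 * 45 kHz = 90 kHz.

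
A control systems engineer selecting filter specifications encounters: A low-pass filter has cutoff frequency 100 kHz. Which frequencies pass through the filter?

A low-pass filter passes all frequencies below the cutoff frequency 100 kHz and attenuates higher frequencies.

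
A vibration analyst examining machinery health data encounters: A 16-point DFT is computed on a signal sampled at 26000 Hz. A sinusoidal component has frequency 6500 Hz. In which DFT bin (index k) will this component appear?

DFT frequency resolution = f_s/N = 26000/16 = 1625 Hz
Bin index k = f_signal / resolution = 6500 / 1625 = 4
The signal frequency 6500 Hz falls in DFT bin k = 4.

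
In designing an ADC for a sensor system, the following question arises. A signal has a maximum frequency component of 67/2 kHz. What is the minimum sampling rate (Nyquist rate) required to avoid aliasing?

By the Nyquist-Shannon sampling theorem,
the minimum sampling rate (Nyquist rate) must be at least 2 * f_max.
Nyquist rate = 2 * 67/2 kHz = 67 kHz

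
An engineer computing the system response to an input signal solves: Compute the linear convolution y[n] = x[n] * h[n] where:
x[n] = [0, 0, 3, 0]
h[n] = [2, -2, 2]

y[n] = sum_k x[k]*h[n-k]. Output length = len(x) + len(h) - 1 = 4 + 3 - 1 = 6.
y[0] = 0*2 = 0
y[1] = 0*2 + 0*-2 = 0
y[2] = 3*2 + 0*-2 + 0*2 = 6
y[3] = 0*2 + 3*-2 + 0*2 = -6
y[4] = 0*-2 + 3*2 = 6
y[5] = 0*2 = 0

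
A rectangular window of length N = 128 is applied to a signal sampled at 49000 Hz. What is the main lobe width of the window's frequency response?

For a rectangular window of length N,
the main lobe width in frequency is 2*f_s/N.
= 2*49000/128 = 6125/8 Hz
This determines the minimum frequency separation for resolving two sinusoids.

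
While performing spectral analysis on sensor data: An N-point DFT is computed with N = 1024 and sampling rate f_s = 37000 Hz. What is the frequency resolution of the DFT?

DFT frequency resolution = f_s / N
= 37000 / 1024 = 4625/128 Hz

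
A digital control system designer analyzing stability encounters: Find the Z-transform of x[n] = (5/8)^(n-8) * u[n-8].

Time-shifting property: if X(z) = Z{x[n]}, then Z{x[n-d]} = z^(-d) * X(z)
X(z) = z/(z - 5/8) for x[n] = (5/8)^n * u[n]
Z{x[n-8]} = z^(-8) * z/(z - 5/8) = z^(-7)/(z - 5/8)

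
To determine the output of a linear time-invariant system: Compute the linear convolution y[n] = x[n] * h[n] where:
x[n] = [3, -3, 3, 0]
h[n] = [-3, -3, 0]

y[n] = sum_k x[k]*h[n-k]. Output length = len(x) + len(h) - 1 = 4 + 3 - 1 = 6.
y[0] = 3*-3 = -9
y[1] = -3*-3 + 3*-3 = 0
y[2] = 3*-3 + -3*-3 + 3*0 = 0
y[3] = 0*-3 + 3*-3 + -3*0 = -9
y[4] = 0*-3 + 3*0 = 0
y[5] = 0*0 = 0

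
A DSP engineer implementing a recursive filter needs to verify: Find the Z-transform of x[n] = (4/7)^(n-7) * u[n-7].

Time-shifting property: if X(z) = Z{x[n]}, then Z{x[n-d]} = z^(-d) * X(z)
X(z) = z/(z - 4/7) for x[n] = (4/7)^n * u[n]
Z{x[n-7]} = z^(-7) * z/(z - 4/7) = z^(-6)/(z - 4/7)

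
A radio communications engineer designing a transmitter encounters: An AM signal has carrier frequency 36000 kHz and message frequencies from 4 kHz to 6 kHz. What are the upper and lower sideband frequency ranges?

Upper sideband (USB) = fc + [fm_low, fm_high] = 36000 + [4, 6] = [36004, 36006] kHz
Lower sideband (LSB) = fc - [fm_high, fm_low] = 36000 - [6, 4] = [35994, 35996] kHz
Total occupied spectrum: 35994 kHz to 36006 kHz (plus carrier at 36000 kHz)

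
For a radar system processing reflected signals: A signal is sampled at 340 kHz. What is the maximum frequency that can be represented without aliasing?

The maximum frequency that can be represented without aliasing
is the Nyquist frequency: f_max = f_s / 2 = 340 kHz / 2 = 170 kHz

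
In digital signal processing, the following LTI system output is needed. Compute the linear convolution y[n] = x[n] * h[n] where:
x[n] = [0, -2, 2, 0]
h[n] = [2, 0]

y[n] = sum_k x[k]*h[n-k]. Output length = len(x) + len(h) - 1 = 4 + 2 - 1 = 5.
y[0] = 0*2 = 0
y[1] = -2*2 + 0*0 = -4
y[2] = 2*2 + -2*0 = 4
y[3] = 0*2 + 2*0 = 0
y[4] = 0*0 = 0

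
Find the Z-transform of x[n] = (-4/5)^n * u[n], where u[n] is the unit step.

The Z-transform of a^n * u[n] is z/(z-a) for |z| > |a|.
Here a = -4/5, so X(z) = z/(z - (-4/5)) = 5z/(5z + 4)
ROC: |z| > 4/5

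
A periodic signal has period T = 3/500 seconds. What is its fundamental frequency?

The fundamental frequency is the reciprocal of the period.
f = 1/T = 1/(3/500) = 500/3 Hz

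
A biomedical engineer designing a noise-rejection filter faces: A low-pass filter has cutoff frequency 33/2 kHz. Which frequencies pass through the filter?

A low-pass filter passes all frequencies below the cutoff frequency 33/2 kHz and attenuates higher frequencies.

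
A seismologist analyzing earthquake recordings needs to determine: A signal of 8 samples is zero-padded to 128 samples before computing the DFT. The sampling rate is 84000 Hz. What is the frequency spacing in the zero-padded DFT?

Original DFT: N = 8, resolution = f_s/N = 84000/8 = 10500 Hz
Zero-padded DFT: N = 128, resolution = f_s/N = 84000/128 = 2625/4 Hz
Zero-padding interpolates the spectrum (finer frequency grid)
but does NOT improve the true spectral resolution (ability to resolve close frequencies).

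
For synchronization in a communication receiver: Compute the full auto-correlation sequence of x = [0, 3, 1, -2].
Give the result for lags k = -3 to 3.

r_xx[k] = sum_m x[m]*x[m+k], indexed from 0, for k = -3 to 3:
  r_xx[-3] = x[3]*x[0] = 0
  r_xx[-2] = x[2]*x[0] + x[3]*x[1] = -6
  r_xx[-1] = x[1]*x[0] + x[2]*x[1] + x[3]*x[2] = 1
  r_xx[0] = x[0]*x[0] + x[1]*x[1] + x[2]*x[2] + x[3]*x[3] = 14
  r_xx[1] = x[0]*x[1] + x[1]*x[2] + x[2]*x[3] = 1
  r_xx[2] = x[0]*x[2] + x[1]*x[3] = -6
  r_xx[3] = x[0]*x[3] = 0
r_xx = [0, -6, 1, 14, 1, -6, 0]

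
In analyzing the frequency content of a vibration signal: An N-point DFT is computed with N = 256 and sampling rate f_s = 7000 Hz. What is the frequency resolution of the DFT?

DFT frequency resolution = f_s / N
= 7000 / 256 = 875/32 Hz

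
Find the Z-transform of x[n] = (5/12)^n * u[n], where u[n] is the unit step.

The Z-transform of a^n * u[n] is z/(z-a) for |z| > |a|.
Here a = 5/12, so X(z) = z/(z - (5/12)) = 12z/(12z - 5)
ROC: |z| > 5/12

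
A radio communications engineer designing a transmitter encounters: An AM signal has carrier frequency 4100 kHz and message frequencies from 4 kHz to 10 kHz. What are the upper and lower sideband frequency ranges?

Upper sideband (USB) = fc + [fm_low, fm_high] = 4100 + [4, 10] = [4104, 4110] kHz
Lower sideband (LSB) = fc - [fm_high, fm_low] = 4100 - [10, 4] = [4090, 4096] kHz
Total occupied spectrum: 4090 kHz to 4110 kHz (plus carrier at 4100 kHz)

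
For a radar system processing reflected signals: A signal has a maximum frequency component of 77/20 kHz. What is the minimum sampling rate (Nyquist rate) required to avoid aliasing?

By the Nyquist-Shannon sampling theorem,
the minimum sampling rate (Nyquist rate) must be at least 2 * f_max.
Nyquist rate = 2 * 77/20 kHz = 77/10 kHz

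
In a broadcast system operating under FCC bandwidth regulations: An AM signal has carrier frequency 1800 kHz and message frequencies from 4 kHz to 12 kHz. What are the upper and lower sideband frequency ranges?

Upper sideband (USB) = fc + [fm_low, fm_high] = 1800 + [4, 12] = [1804, 1812] kHz
Lower sideband (LSB) = fc - [fm_high, fm_low] = 1800 - [12, 4] = [1788, 1796] kHz
Total occupied spectrum: 1788 kHz to 1812 kHz (plus carrier at 1800 kHz)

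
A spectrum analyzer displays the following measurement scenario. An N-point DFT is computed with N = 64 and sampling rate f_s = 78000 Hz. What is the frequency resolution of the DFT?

DFT frequency resolution = f_s / N
= 78000 / 64 = 4875/4 Hz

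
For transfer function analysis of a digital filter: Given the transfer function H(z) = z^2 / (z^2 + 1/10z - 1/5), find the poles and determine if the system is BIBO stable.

Poles are roots of the denominator: z^2 + 1/10z - 1/5 = 0.
Quadratic formula: z = [-(1/10) +/- sqrt((1/10)^2 - 4*(-1/5))] / 2
Discriminant = 1/100 + 4/5 = 81/100; sqrt = 9/10.
z = (-1/10 +/- 9/10) / 2 => z = 2/5 or z = -1/2.
|p1| = 1/2, |p2| = 2/5.
For BIBO stability, all poles must lie inside the unit circle (|p| < 1).
System is STABLE since both |p| < 1.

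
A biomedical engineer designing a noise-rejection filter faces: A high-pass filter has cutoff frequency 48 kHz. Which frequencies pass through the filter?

A high-pass filter passes all frequencies above the cutoff frequency 48 kHz and attenuates lower frequencies.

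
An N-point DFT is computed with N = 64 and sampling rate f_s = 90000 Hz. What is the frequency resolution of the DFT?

DFT frequency resolution = f_s / N
= 90000 / 64 = 5625/4 Hz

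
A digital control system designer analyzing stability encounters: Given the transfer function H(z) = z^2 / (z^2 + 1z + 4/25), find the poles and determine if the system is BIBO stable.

Poles are roots of the denominator: z^2 + 1z + 4/25 = 0.
Quadratic formula: z = [-(1) +/- sqrt((1)^2 - 4*(4/25))] / 2
Discriminant = 1 - 16/25 = 9/25; sqrt = 3/5.
z = (-1 +/- 3/5) / 2 => z = -1/5 or z = -4/5.
|p1| = 1/5, |p2| = 4/5.
For BIBO stability, all poles must lie inside the unit circle (|p| < 1).
System is STABLE since both |p| < 1.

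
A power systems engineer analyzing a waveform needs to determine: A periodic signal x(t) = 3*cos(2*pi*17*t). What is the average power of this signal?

Average power of A*cos(wt) is A^2/2.
P = 3^2 / 2 = 9/2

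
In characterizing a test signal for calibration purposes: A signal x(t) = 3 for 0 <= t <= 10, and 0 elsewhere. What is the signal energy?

Energy = integral of |x(t)|^2 dt over the signal duration
= 3^2 * 10 = 9 * 10 = 90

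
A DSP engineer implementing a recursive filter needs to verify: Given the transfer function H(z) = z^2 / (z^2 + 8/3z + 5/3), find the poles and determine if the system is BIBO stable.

Poles are roots of the denominator: z^2 + 8/3z + 5/3 = 0.
Quadratic formula: z = [-(8/3) +/- sqrt((8/3)^2 - 4*(5/3))] / 2
Discriminant = 64/9 - 20/3 = 4/9; sqrt = 2/3.
z = (-8/3 +/- 2/3) / 2 => z = -1 or z = -5/3.
|p1| = 1, |p2| = 5/3.
For BIBO stability, all poles must lie inside the unit circle (|p| < 1).
System is UNSTABLE since at least one |p| >= 1.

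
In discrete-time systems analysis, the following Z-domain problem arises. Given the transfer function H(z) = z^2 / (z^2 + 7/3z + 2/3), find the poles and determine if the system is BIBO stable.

Poles are roots of the denominator: z^2 + 7/3z + 2/3 = 0.
Quadratic formula: z = [-(7/3) +/- sqrt((7/3)^2 - 4*(2/3))] / 2
Discriminant = 49/9 - 8/3 = 25/9; sqrt = 5/3.
z = (-7/3 +/- 5/3) / 2 => z = -1/3 or z = -2.
|p1| = 2, |p2| = 1/3.
For BIBO stability, all poles must lie inside the unit circle (|p| < 1).
System is UNSTABLE since at least one |p| >= 1.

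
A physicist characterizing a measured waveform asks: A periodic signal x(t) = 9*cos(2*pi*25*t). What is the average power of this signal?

Average power of A*cos(wt) is A^2/2.
P = 9^2 / 2 = 81/2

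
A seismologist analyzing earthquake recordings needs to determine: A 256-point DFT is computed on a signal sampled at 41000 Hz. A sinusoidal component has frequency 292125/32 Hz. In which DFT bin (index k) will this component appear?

DFT frequency resolution = f_s/N = 41000/256 = 5125/32 Hz
Bin index k = f_signal / resolution = 292125/32 / 5125/32 = 57
The signal frequency 292125/32 Hz falls in DFT bin k = 57.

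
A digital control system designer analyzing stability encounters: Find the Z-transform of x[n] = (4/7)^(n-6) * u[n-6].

Time-shifting property: if X(z) = Z{x[n]}, then Z{x[n-d]} = z^(-d) * X(z)
X(z) = z/(z - 4/7) for x[n] = (4/7)^n * u[n]
Z{x[n-6]} = z^(-6) * z/(z - 4/7) = z^(-5)/(z - 4/7)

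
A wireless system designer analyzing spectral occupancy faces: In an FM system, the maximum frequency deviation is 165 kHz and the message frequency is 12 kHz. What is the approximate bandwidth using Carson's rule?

Carson's rule: BW = 2*(delta_f + f_m)
= 2*(165 + 12) kHz = 354 kHz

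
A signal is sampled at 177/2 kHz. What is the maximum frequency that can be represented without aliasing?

The maximum frequency that can be represented without aliasing
is the Nyquist frequency: f_max = f_s / 2 = 177/2 kHz / 2 = 177/4 kHz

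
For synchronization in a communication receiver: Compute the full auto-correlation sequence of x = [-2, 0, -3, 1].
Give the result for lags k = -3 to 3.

r_xx[k] = sum_m x[m]*x[m+k], indexed from 0, for k = -3 to 3:
  r_xx[-3] = x[3]*x[0] = -2
  r_xx[-2] = x[2]*x[0] + x[3]*x[1] = 6
  r_xx[-1] = x[1]*x[0] + x[2]*x[1] + x[3]*x[2] = -3
  r_xx[0] = x[0]*x[0] + x[1]*x[1] + x[2]*x[2] + x[3]*x[3] = 14
  r_xx[1] = x[0]*x[1] + x[1]*x[2] + x[2]*x[3] = -3
  r_xx[2] = x[0]*x[2] + x[1]*x[3] = 6
  r_xx[3] = x[0]*x[3] = -2
r_xx = [-2, 6, -3, 14, -3, 6, -2]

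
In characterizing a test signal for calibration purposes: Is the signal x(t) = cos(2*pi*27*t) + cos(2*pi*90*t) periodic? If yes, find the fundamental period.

f1 = 27 Hz, f2 = 90 Hz
Period T1 = 1/27, T2 = 1/90
Ratio T1/T2 = 90/27, which is rational.
The signal is periodic with fundamental period T = 1/GCD(27,90) = 1/9 s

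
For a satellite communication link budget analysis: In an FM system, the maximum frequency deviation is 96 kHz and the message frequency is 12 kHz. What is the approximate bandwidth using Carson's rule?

Carson's rule: BW = 2*(delta_f + f_m)
= 2*(96 + 12) kHz = 216 kHz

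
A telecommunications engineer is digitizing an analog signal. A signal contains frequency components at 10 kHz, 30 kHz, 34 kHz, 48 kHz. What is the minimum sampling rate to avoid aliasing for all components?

The highest frequency component is f_max = 48 kHz.
Nyquist rate = 2 * f_max = 2 * 48 kHz = 96 kHz.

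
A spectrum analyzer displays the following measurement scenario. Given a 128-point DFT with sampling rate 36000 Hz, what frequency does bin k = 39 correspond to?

The frequency of DFT bin k is: f_k = k * f_s / N
f_39 = 39 * 36000 / 128 = 43875/4 Hz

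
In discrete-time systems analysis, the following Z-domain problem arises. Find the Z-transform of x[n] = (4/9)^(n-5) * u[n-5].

Time-shifting property: if X(z) = Z{x[n]}, then Z{x[n-d]} = z^(-d) * X(z)
X(z) = z/(z - 4/9) for x[n] = (4/9)^n * u[n]
Z{x[n-5]} = z^(-5) * z/(z - 4/9) = z^(-4)/(z - 4/9)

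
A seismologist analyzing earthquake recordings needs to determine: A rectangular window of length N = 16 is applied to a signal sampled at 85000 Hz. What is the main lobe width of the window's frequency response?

For a rectangular window of length N,
the main lobe width in frequency is 2*f_s/N.
= 2*85000/16 = 10625 Hz
This determines the minimum frequency separation for resolving two sinusoids.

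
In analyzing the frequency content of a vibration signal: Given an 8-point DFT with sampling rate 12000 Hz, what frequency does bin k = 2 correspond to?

The frequency of DFT bin k is: f_k = k * f_s / N
f_2 = 2 * 12000 / 8 = 3000 Hz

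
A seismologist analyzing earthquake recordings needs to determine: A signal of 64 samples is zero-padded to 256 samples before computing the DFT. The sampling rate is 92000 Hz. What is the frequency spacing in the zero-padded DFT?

Original DFT: N = 64, resolution = f_s/N = 92000/64 = 2875/2 Hz
Zero-padded DFT: N = 256, resolution = f_s/N = 92000/256 = 2875/8 Hz
Zero-padding interpolates the spectrum (finer frequency grid)
but does NOT improve the true spectral resolution (ability to resolve close frequencies).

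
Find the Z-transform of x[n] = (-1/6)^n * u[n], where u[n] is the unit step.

The Z-transform of a^n * u[n] is z/(z-a) for |z| > |a|.
Here a = -1/6, so X(z) = z/(z - (-1/6)) = 6z/(6z + 1)
ROC: |z| > 1/6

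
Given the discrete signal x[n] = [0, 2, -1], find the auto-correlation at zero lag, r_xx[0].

The auto-correlation at zero lag r_xx[0] equals the signal energy.
r_xx[0] = sum of x[n]^2 = 0^2 + 2^2 + (-1)^2
= 0 + 4 + 1 = 5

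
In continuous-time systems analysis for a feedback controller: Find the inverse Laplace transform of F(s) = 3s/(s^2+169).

Standard pair: s/(s^2+w^2) <-> cos(wt)*u(t)
With k=3, w=13: f(t) = 3*cos(13t)*u(t)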